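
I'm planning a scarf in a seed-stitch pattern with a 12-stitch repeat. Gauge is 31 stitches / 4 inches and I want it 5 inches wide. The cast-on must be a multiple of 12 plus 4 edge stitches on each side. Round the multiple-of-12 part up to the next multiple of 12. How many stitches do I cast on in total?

31 / 4 = 7.75 sts per inch.
5 × 7.75 = 38.75 sts.
Less 8 edge sts → 30.75 for the repeat.
Next multiple of 12: 36.
Add back 8 edge sts → 44.

CO 44 sts.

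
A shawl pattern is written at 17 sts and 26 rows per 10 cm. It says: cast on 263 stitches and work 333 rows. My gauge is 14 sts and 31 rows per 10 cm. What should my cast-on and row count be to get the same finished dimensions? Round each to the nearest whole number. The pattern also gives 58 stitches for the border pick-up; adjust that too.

Cast on 217 stitches; work 397 rows; border pick-up 48 stitches.

Stitches: 263 × 14/17 = 216.59 → 217.
Rows: 333 × 31/26 = 397.04 → 397.
border pick-up: 58 × 14/17 = 47.76 → 48.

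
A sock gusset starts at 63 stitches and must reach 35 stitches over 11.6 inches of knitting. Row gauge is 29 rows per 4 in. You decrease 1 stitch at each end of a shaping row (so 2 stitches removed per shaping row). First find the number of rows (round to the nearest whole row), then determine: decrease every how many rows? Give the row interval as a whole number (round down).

Rows = 11.6 × 7.25 = 84.1 → 84 rows.
Stitches to remove: 28 → 14 shaping rows (at 2 st each).
84 / 14 = 6.00 → every 6 rows.

Decrease every 6th row.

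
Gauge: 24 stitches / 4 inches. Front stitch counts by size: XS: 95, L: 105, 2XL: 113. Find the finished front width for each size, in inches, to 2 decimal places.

XS 15.83 inches; L 17.50 inches; 2XL 18.83 inches.

24/4 = 6 sts per in.
XS: 95 / 6 = 15.833 → 15.83 in.
L: 105 / 6 = 17.500 → 17.50 in.
2XL: 113 / 6 = 18.833 → 18.83 in.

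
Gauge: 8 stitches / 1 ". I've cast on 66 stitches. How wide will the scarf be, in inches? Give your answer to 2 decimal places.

8 stitches / 1 inch = 8 stitches per inch.
66 / 8 = 8.250 inches.

8.25 inches.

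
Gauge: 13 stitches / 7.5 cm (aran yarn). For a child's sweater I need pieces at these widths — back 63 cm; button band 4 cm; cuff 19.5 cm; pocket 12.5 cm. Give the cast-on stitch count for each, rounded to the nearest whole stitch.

Rate = 13/7.5 = 1.733 sts per cm.
back: 63 × 1.733 = 109.20 → 109.
button band: 4 × 1.733 = 6.93 → 7.
cuff: 19.5 × 1.733 = 33.80 → 34.
pocket: 12.5 × 1.733 = 21.67 → 22.

back 109; button band 7; cuff 34; pocket 22.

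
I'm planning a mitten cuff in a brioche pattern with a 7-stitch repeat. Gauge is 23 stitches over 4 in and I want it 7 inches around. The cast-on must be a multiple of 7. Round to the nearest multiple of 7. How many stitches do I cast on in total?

CO 42 sts.

23 / 4 = 5.75 sts per inch.
7 × 5.75 = 40.25 sts.
Nearest multiple of 7: 42.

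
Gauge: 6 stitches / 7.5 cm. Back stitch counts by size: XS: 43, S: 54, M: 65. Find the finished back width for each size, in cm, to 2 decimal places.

6/7.5 = 0.8 sts per cm.
XS: 43 / 0.8 = 53.750 → 53.75 cm.
S: 54 / 0.8 = 67.500 → 67.50 cm.
M: 65 / 0.8 = 81.250 → 81.25 cm.

XS 53.75 cm; S 67.50 cm; M 81.25 cm.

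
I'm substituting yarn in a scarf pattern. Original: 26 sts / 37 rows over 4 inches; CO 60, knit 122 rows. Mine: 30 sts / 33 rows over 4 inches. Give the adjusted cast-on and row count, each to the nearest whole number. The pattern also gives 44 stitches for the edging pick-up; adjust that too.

Stitches: 60 × 30/26 = 69.23 → 69.
Rows: 122 × 33/37 = 108.81 → 109.
edging pick-up: 44 × 30/26 = 50.77 → 51.

Cast on 69 stitches; work 109 rows; edging pick-up 51 stitches.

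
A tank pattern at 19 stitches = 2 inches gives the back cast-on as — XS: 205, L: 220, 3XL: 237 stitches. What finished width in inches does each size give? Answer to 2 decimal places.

19/2 = 9.5 sts per in.
XS: 205 / 9.5 = 21.579 → 21.58 in.
L: 220 / 9.5 = 23.158 → 23.16 in.
3XL: 237 / 9.5 = 24.947 → 24.95 in.

XS 21.58 inches; L 23.16 inches; 3XL 24.95 inches.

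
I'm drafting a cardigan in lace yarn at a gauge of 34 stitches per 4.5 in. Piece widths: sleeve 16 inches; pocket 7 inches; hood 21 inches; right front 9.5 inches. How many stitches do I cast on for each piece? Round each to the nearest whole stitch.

Rate = 34/4.5 = 7.556 sts per in.
sleeve: 16 × 7.556 = 120.89 → 121.
pocket: 7 × 7.556 = 52.89 → 53.
hood: 21 × 7.556 = 158.67 → 159.
right front: 9.5 × 7.556 = 71.78 → 72.

sleeve 121; pocket 53; hood 159; right front 72.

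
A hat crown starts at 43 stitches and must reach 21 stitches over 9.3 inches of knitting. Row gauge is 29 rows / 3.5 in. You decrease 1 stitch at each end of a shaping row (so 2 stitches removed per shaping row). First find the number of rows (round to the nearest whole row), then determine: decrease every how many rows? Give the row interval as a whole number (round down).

Decrease every 7th row.

Rows = 9.3 × 8.286 = 77.1 → 77 rows.
Stitches to remove: 22 → 11 shaping rows (at 2 st each).
77 / 11 = 7.00 → every 7 rows.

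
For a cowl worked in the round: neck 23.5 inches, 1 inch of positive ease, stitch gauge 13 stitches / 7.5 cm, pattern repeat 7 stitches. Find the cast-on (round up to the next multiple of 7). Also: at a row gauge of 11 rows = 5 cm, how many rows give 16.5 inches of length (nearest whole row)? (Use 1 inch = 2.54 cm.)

Cast on 112 stitches; work 92 rows.

Finished = 23.5 + 1 = 24.5 inches.
24.5 inches × 2.54 = 62.23 cm.
13/7.5 = 1.733 sts per cm; 62.23 × 1.733 = 107.87 sts.
Next multiple of 7 → 112.
16.5 inches = 41.91 cm; × 2.2 = 92.20 → 92 rows.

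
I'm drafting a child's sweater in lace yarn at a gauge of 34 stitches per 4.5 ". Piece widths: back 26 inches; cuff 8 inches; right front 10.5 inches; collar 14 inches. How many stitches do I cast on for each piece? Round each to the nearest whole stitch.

Rate = 34/4.5 = 7.556 sts per in.
back: 26 × 7.556 = 196.44 → 196.
cuff: 8 × 7.556 = 60.44 → 60.
right front: 10.5 × 7.556 = 79.33 → 79.
collar: 14 × 7.556 = 105.78 → 106.

back 196; cuff 60; right front 79; collar 106.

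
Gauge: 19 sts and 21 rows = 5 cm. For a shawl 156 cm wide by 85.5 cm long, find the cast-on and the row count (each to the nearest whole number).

Stitch gauge = 19/5 = 3.8 sts/cm; 156 × 3.8 = 592.80 → 593 sts.
Row gauge = 21/5 = 4.2 rows/cm; 85.5 × 4.2 = 359.10 → 359 rows.

Cast on 593 stitches and work 359 rows.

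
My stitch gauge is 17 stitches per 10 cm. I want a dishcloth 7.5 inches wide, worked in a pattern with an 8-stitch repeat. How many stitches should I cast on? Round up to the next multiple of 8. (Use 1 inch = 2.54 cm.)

7.5 in = 7.5 × 2.54 = 19.05 cm.
17 / 10 = 1.7 sts/cm.
19.05 × 1.7 = 32.38 sts.
→ 40.

40 stitches.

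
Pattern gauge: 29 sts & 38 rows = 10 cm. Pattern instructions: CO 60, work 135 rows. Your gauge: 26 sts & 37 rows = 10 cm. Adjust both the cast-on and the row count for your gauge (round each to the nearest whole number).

Cast on 54 stitches; work 131 rows.

Stitches: 60 × 26/29 = 53.79 → 54.
Rows: 135 × 37/38 = 131.45 → 131.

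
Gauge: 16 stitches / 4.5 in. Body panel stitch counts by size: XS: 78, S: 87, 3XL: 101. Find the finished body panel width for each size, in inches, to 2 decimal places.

XS 21.94 inches; S 24.47 inches; 3XL 28.41 inches.

16/4.5 = 3.556 sts per in.
XS: 78 / 3.556 = 21.938 → 21.94 in.
S: 87 / 3.556 = 24.469 → 24.47 in.
3XL: 101 / 3.556 = 28.406 → 28.41 in.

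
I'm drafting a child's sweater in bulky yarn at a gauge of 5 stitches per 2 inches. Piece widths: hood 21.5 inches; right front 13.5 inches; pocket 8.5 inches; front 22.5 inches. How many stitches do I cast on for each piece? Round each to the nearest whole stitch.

hood 54; right front 34; pocket 21; front 56.

Rate = 5/2 = 2.5 sts per in.
hood: 21.5 × 2.5 = 53.75 → 54.
right front: 13.5 × 2.5 = 33.75 → 34.
pocket: 8.5 × 2.5 = 21.25 → 21.
front: 22.5 × 2.5 = 56.25 → 56.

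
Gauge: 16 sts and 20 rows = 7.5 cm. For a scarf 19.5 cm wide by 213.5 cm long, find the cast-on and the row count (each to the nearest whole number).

Stitch gauge = 16/7.5 = 2.133 sts/cm; 19.5 × 2.133 = 41.60 → 42 sts.
Row gauge = 20/7.5 = 2.667 rows/cm; 213.5 × 2.667 = 569.33 → 569 rows.

Cast on 42 stitches and work 569 rows.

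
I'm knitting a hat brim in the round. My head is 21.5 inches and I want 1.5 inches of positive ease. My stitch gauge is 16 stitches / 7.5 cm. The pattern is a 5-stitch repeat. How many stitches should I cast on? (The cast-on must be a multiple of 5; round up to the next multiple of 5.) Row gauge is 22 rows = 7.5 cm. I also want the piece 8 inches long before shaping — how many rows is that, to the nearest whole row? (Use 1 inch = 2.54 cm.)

Finished = 21.5 + 1.5 = 23 inches.
23 inches × 2.54 = 58.42 cm.
16/7.5 = 2.133 sts per cm; 58.42 × 2.133 = 124.63 sts.
Next multiple of 5 → 125.
8 inches = 20.32 cm; × 2.933 = 59.61 → 60 rows.

Cast on 125 stitches; work 60 rows.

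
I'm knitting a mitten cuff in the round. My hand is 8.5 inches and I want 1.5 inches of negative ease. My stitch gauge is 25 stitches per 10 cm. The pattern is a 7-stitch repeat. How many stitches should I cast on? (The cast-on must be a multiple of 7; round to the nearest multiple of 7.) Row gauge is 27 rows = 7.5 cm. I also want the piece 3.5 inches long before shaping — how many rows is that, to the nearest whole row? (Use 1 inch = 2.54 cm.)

Cast on 42 stitches; work 32 rows.

Finished = 8.5 − 1.5 = 7 inches.
7 inches × 2.54 = 17.78 cm.
25/10 = 2.5 sts per cm; 17.78 × 2.5 = 44.45 sts.
Nearest multiple of 7 → 42.
3.5 inches = 8.89 cm; × 3.6 = 32.00 → 32 rows.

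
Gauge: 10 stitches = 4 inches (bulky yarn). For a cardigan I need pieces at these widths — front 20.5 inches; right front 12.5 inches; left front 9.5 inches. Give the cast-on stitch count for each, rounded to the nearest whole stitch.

front 51; right front 31; left front 24.

Rate = 10/4 = 2.5 sts per in.
front: 20.5 × 2.5 = 51.25 → 51.
right front: 12.5 × 2.5 = 31.25 → 31.
left front: 9.5 × 2.5 = 23.75 → 24.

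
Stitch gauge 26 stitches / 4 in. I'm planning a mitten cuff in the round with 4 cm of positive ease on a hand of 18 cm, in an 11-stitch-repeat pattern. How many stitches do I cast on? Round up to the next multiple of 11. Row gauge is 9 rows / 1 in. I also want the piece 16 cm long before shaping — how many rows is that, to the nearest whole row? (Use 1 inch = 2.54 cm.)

Cast on 66 stitches; work 57 rows.

Finished = 18 + 4 = 22 cm.
22 cm × 1/2.54 = 8.66 inches.
26/4 = 6.5 sts per in; 8.66 × 6.5 = 56.30 sts.
Next multiple of 11 → 66.
16 cm = 6.30 inches; × 9 = 56.69 → 57 rows.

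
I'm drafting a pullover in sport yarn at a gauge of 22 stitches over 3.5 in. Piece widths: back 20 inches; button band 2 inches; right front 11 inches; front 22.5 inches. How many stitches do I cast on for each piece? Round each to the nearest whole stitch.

Rate = 22/3.5 = 6.286 sts per in.
back: 20 × 6.286 = 125.71 → 126.
button band: 2 × 6.286 = 12.57 → 13.
right front: 11 × 6.286 = 69.14 → 69.
front: 22.5 × 6.286 = 141.43 → 141.

back 126; button band 13; right front 69; front 141.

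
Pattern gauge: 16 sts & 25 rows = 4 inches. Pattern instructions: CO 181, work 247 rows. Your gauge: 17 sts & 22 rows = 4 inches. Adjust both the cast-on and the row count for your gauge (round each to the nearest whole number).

Stitches: 181 × 17/16 = 192.31 → 192.
Rows: 247 × 22/25 = 217.36 → 217.

Cast on 192 stitches; work 217 rows.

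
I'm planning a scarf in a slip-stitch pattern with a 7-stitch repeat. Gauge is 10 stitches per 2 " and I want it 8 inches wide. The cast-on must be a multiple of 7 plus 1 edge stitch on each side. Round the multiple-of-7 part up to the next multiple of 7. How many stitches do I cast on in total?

10 / 2 = 5 sts per inch.
8 × 5 = 40.00 sts.
Less 2 edge sts → 38.00 for the repeat.
Next multiple of 7: 42.
Add back 2 edge sts → 44.

Cast on 44 stitches.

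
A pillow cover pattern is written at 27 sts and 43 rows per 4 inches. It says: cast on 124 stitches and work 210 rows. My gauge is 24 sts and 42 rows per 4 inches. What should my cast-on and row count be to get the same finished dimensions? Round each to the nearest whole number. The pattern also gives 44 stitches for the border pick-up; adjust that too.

Cast on 110 stitches; work 205 rows; border pick-up 39 stitches.

Stitches: 124 × 24/27 = 110.22 → 110.
Rows: 210 × 42/43 = 205.12 → 205.
border pick-up: 44 × 24/27 = 39.11 → 39.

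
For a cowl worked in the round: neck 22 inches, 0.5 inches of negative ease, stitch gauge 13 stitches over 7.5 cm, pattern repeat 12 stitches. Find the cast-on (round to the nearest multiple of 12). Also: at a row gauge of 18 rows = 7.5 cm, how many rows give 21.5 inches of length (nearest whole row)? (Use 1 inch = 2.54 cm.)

Cast on 96 stitches; work 131 rows.

Finished = 22 − 0.5 = 21.5 inches.
21.5 inches × 2.54 = 54.61 cm.
13/7.5 = 1.733 sts per cm; 54.61 × 1.733 = 94.66 sts.
Nearest multiple of 12 → 96.
21.5 inches = 54.61 cm; × 2.4 = 131.06 → 131 rows.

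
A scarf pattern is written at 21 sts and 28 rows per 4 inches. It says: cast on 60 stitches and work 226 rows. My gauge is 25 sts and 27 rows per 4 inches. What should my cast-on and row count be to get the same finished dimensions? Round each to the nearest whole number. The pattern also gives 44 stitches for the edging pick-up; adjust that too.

Stitches: 60 × 25/21 = 71.43 → 71.
Rows: 226 × 27/28 = 217.93 → 218.
edging pick-up: 44 × 25/21 = 52.38 → 52.

Cast on 71 stitches; work 218 rows; edging pick-up 52 stitches.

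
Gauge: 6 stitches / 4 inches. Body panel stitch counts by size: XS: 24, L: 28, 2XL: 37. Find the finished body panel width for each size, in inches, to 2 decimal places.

XS 16.00 inches; L 18.67 inches; 2XL 24.67 inches.

6/4 = 1.5 sts per in.
XS: 24 / 1.5 = 16.000 → 16.00 in.
L: 28 / 1.5 = 18.667 → 18.67 in.
2XL: 37 / 1.5 = 24.667 → 24.67 in.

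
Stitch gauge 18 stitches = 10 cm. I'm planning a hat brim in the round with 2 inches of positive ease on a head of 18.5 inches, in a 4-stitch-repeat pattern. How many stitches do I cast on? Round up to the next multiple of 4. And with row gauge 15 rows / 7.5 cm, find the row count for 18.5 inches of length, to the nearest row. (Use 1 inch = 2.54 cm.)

Cast on 96 stitches; work 94 rows.

Finished = 18.5 + 2 = 20.5 inches.
20.5 inches × 2.54 = 52.07 cm.
18/10 = 1.8 sts per cm; 52.07 × 1.8 = 93.73 sts.
Next multiple of 4 → 96.
18.5 inches = 46.99 cm; × 2 = 93.98 → 94 rows.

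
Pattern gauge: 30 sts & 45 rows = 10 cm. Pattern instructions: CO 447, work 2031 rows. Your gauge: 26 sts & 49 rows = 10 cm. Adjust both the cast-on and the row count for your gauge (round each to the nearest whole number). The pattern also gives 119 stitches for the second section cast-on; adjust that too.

Cast on 387 stitches; work 2212 rows; second section cast-on 103 stitches.

Stitches: 447 × 26/30 = 387.40 → 387.
Rows: 2031 × 49/45 = 2211.53 → 2212.
second section cast-on: 119 × 26/30 = 103.13 → 103.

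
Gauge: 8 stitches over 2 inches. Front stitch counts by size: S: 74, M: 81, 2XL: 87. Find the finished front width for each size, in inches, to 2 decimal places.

8/2 = 4 sts per in.
S: 74 / 4 = 18.500 → 18.50 in.
M: 81 / 4 = 20.250 → 20.25 in.
2XL: 87 / 4 = 21.750 → 21.75 in.

S 18.50 inches; M 20.25 inches; 2XL 21.75 inches.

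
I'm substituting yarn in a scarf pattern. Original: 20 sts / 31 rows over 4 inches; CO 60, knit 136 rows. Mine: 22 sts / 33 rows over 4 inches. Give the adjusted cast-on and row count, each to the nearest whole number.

Stitches: 60 × 22/20 = 66.00 → 66.
Rows: 136 × 33/31 = 144.77 → 145.

Cast on 66 stitches; work 145 rows.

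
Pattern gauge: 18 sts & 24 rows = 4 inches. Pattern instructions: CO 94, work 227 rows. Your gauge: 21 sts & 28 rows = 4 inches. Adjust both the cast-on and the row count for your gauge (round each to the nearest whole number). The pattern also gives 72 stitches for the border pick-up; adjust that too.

Cast on 110 stitches; work 265 rows; border pick-up 84 stitches.

Stitches: 94 × 21/18 = 109.67 → 110.
Rows: 227 × 28/24 = 264.83 → 265.
border pick-up: 72 × 21/18 = 84.00 → 84.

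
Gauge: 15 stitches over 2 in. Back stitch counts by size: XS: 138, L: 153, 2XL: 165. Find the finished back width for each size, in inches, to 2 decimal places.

15/2 = 7.5 sts per in.
XS: 138 / 7.5 = 18.400 → 18.40 in.
L: 153 / 7.5 = 20.400 → 20.40 in.
2XL: 165 / 7.5 = 22.000 → 22.00 in.

XS 18.40 inches; L 20.40 inches; 2XL 22.00 inches.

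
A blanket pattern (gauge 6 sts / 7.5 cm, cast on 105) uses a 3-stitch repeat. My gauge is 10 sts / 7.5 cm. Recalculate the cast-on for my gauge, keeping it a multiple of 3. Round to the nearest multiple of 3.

Cast on 174 stitches.

105 × 10 / 6 = 175.00.
Nearest multiple of 3: 174.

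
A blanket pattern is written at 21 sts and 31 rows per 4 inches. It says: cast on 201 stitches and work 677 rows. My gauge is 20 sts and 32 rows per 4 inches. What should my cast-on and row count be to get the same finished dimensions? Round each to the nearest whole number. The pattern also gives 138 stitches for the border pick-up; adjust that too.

Stitches: 201 × 20/21 = 191.43 → 191.
Rows: 677 × 32/31 = 698.84 → 699.
border pick-up: 138 × 20/21 = 131.43 → 131.

Cast on 191 stitches; work 699 rows; border pick-up 131 stitches.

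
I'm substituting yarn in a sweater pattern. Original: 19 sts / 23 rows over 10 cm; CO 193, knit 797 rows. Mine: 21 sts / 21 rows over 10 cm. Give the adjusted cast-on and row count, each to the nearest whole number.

Stitches: 193 × 21/19 = 213.32 → 213.
Rows: 797 × 21/23 = 727.70 → 728.

Cast on 213 stitches; work 728 rows.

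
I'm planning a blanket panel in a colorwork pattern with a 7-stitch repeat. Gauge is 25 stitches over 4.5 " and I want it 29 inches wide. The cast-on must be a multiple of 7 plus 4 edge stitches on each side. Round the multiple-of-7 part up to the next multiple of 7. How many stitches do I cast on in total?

Cast on 162 stitches.

25 / 4.5 = 5.556 sts per inch.
29 × 5.556 = 161.11 sts.
Less 8 edge sts → 153.11 for the repeat.
Next multiple of 7: 154.
Add back 8 edge sts → 162.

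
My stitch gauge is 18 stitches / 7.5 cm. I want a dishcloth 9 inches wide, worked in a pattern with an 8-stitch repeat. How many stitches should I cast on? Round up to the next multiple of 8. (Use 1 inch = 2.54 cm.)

9 in = 9 × 2.54 = 22.86 cm.
18 / 7.5 = 2.4 sts/cm.
22.86 × 2.4 = 54.86 sts.
→ 56.

56 stitches.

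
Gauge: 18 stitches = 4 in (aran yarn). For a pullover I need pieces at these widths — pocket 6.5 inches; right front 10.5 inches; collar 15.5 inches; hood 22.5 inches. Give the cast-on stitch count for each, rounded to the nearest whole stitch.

Rate = 18/4 = 4.5 sts per in.
pocket: 6.5 × 4.5 = 29.25 → 29.
right front: 10.5 × 4.5 = 47.25 → 47.
collar: 15.5 × 4.5 = 69.75 → 70.
hood: 22.5 × 4.5 = 101.25 → 101.

pocket 29; right front 47; collar 70; hood 101.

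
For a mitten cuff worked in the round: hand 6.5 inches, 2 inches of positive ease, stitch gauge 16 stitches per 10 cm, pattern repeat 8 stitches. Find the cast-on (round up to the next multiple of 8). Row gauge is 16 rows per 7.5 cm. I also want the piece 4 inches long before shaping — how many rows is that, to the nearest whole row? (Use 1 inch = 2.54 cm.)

Finished = 6.5 + 2 = 8.5 inches.
8.5 inches × 2.54 = 21.59 cm.
16/10 = 1.6 sts per cm; 21.59 × 1.6 = 34.54 sts.
Next multiple of 8 → 40.
4 inches = 10.16 cm; × 2.133 = 21.67 → 22 rows.

Cast on 40 stitches; work 22 rows.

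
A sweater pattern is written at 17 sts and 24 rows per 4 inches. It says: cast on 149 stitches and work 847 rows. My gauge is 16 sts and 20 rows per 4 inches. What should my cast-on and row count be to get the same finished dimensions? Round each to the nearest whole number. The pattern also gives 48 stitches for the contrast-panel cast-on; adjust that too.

Stitches: 149 × 16/17 = 140.24 → 140.
Rows: 847 × 20/24 = 705.83 → 706.
contrast-panel cast-on: 48 × 16/17 = 45.18 → 45.

Cast on 140 stitches; work 706 rows; contrast-panel cast-on 45 stitches.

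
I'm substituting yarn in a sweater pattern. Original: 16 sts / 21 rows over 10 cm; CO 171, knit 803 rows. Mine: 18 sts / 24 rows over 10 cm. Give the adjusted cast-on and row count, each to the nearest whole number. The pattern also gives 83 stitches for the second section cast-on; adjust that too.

Cast on 192 stitches; work 918 rows; second section cast-on 93 stitches.

Stitches: 171 × 18/16 = 192.38 → 192.
Rows: 803 × 24/21 = 917.71 → 918.
second section cast-on: 83 × 18/16 = 93.38 → 93.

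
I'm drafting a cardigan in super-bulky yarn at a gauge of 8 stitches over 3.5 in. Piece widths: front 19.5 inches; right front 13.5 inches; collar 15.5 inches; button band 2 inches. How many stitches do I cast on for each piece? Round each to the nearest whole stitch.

front 45; right front 31; collar 35; button band 5.

Rate = 8/3.5 = 2.286 sts per in.
front: 19.5 × 2.286 = 44.57 → 45.
right front: 13.5 × 2.286 = 30.86 → 31.
collar: 15.5 × 2.286 = 35.43 → 35.
button band: 2 × 2.286 = 4.57 → 5.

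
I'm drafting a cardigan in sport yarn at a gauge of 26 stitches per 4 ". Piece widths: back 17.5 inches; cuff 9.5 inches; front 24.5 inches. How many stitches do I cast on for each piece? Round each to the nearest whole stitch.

back 114; cuff 62; front 159.

Rate = 26/4 = 6.5 sts per in.
back: 17.5 × 6.5 = 113.75 → 114.
cuff: 9.5 × 6.5 = 61.75 → 62.
front: 24.5 × 6.5 = 159.25 → 159.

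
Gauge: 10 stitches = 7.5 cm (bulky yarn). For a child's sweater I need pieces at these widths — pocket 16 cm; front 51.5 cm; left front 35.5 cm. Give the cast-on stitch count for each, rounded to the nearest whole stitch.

pocket 21; front 69; left front 47.

Rate = 10/7.5 = 1.333 sts per cm.
pocket: 16 × 1.333 = 21.33 → 21.
front: 51.5 × 1.333 = 68.67 → 69.
left front: 35.5 × 1.333 = 47.33 → 47.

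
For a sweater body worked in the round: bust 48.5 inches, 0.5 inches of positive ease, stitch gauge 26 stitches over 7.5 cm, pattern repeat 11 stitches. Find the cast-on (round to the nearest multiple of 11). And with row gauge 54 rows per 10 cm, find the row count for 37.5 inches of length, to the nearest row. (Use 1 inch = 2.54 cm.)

Finished = 48.5 + 0.5 = 49 inches.
49 inches × 2.54 = 124.46 cm.
26/7.5 = 3.467 sts per cm; 124.46 × 3.467 = 431.46 sts.
Nearest multiple of 11 → 429.
37.5 inches = 95.25 cm; × 5.4 = 514.35 → 514 rows.

Cast on 429 stitches; work 514 rows.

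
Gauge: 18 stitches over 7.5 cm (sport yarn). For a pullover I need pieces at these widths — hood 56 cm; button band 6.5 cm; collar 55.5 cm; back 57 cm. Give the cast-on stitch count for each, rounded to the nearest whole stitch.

Rate = 18/7.5 = 2.4 sts per cm.
hood: 56 × 2.4 = 134.40 → 134.
button band: 6.5 × 2.4 = 15.60 → 16.
collar: 55.5 × 2.4 = 133.20 → 133.
back: 57 × 2.4 = 136.80 → 137.

hood 134; button band 16; collar 133; back 137.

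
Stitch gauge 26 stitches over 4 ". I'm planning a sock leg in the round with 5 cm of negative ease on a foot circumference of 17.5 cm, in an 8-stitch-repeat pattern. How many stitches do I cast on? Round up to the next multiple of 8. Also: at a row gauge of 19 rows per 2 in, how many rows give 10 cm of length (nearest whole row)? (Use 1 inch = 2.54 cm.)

Cast on 32 stitches; work 37 rows.

Finished = 17.5 − 5 = 12.5 cm.
12.5 cm × 1/2.54 = 4.92 inches.
26/4 = 6.5 sts per in; 4.92 × 6.5 = 31.99 sts.
Next multiple of 8 → 32.
10 cm = 3.94 inches; × 9.5 = 37.40 → 37 rows.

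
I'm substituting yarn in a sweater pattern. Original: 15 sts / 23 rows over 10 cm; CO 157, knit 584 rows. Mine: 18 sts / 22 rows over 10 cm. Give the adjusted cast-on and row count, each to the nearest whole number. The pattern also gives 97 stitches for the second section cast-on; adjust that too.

Stitches: 157 × 18/15 = 188.40 → 188.
Rows: 584 × 22/23 = 558.61 → 559.
second section cast-on: 97 × 18/15 = 116.40 → 116.

Cast on 188 stitches; work 559 rows; second section cast-on 116 stitches.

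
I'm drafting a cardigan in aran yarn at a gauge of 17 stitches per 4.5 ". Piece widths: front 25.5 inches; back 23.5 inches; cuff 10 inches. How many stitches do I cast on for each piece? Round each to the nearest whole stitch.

front 96; back 89; cuff 38.

Rate = 17/4.5 = 3.778 sts per in.
front: 25.5 × 3.778 = 96.33 → 96.
back: 23.5 × 3.778 = 88.78 → 89.
cuff: 10 × 3.778 = 37.78 → 38.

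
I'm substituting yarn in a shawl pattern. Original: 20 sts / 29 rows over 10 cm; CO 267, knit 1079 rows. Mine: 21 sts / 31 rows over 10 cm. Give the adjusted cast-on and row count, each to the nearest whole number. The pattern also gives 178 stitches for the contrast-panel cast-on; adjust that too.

Cast on 280 stitches; work 1153 rows; contrast-panel cast-on 187 stitches.

Stitches: 267 × 21/20 = 280.35 → 280.
Rows: 1079 × 31/29 = 1153.41 → 1153.
contrast-panel cast-on: 178 × 21/20 = 186.90 → 187.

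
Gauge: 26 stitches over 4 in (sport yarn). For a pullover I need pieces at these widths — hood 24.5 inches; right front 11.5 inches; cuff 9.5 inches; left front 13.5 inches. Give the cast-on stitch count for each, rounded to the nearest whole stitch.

hood 159; right front 75; cuff 62; left front 88.

Rate = 26/4 = 6.5 sts per in.
hood: 24.5 × 6.5 = 159.25 → 159.
right front: 11.5 × 6.5 = 74.75 → 75.
cuff: 9.5 × 6.5 = 61.75 → 62.
left front: 13.5 × 6.5 = 87.75 → 88.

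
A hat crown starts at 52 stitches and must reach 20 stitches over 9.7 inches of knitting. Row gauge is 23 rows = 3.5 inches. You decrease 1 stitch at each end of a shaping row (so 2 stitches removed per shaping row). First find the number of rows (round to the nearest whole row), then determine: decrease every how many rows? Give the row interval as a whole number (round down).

Decrease every 4th row.

Rows = 9.7 × 6.571 = 63.7 → 64 rows.
Stitches to remove: 32 → 16 shaping rows (at 2 st each).
64 / 16 = 4.00 → every 4 rows.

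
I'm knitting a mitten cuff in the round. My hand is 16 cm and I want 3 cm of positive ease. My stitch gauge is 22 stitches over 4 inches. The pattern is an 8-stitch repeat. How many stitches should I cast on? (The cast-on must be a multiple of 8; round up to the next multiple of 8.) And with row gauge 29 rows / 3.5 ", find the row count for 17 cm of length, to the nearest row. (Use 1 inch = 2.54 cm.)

Cast on 48 stitches; work 55 rows.

Finished = 16 + 3 = 19 cm.
19 cm × 1/2.54 = 7.48 inches.
22/4 = 5.5 sts per in; 7.48 × 5.5 = 41.14 sts.
Next multiple of 8 → 48.
17 cm = 6.69 inches; × 8.286 = 55.46 → 55 rows.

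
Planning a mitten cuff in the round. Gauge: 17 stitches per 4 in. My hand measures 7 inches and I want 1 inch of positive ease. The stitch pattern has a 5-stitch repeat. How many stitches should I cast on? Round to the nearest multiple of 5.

Finished = 7 + 1 = 8 inches.
17 / 4 = 4.25 sts/in.
8 × 4.25 = 34.00 sts.
Nearest multiple of 5: 35.

CO 35 sts.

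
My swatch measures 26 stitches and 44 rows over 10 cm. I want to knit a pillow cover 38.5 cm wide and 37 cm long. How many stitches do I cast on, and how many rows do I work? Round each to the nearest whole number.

Cast on 100 stitches and work 163 rows.

Stitch gauge = 26/10 = 2.6 sts/cm; 38.5 × 2.6 = 100.10 → 100 sts.
Row gauge = 44/10 = 4.4 rows/cm; 37 × 4.4 = 162.80 → 163 rows.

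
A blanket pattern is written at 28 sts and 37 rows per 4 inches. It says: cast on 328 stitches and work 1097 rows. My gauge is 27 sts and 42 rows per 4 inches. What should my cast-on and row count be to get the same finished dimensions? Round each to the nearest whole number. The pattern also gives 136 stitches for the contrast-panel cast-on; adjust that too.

Cast on 316 stitches; work 1245 rows; contrast-panel cast-on 131 stitches.

Stitches: 328 × 27/28 = 316.29 → 316.
Rows: 1097 × 42/37 = 1245.24 → 1245.
contrast-panel cast-on: 136 × 27/28 = 131.14 → 131.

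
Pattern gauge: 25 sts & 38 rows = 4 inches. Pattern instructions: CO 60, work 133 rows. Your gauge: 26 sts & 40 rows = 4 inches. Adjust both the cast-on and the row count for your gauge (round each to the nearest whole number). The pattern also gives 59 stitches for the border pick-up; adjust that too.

Stitches: 60 × 26/25 = 62.40 → 62.
Rows: 133 × 40/38 = 140.00 → 140.
border pick-up: 59 × 26/25 = 61.36 → 61.

Cast on 62 stitches; work 140 rows; border pick-up 61 stitches.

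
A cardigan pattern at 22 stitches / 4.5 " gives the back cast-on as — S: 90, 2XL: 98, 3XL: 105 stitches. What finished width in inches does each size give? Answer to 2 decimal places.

S 18.41 inches; 2XL 20.05 inches; 3XL 21.48 inches.

22/4.5 = 4.889 sts per in.
S: 90 / 4.889 = 18.409 → 18.41 in.
2XL: 98 / 4.889 = 20.045 → 20.05 in.
3XL: 105 / 4.889 = 21.477 → 21.48 in.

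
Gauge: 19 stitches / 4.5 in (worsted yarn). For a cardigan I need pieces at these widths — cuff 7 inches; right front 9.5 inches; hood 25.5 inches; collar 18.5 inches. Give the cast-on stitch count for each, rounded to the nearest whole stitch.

Rate = 19/4.5 = 4.222 sts per in.
cuff: 7 × 4.222 = 29.56 → 30.
right front: 9.5 × 4.222 = 40.11 → 40.
hood: 25.5 × 4.222 = 107.67 → 108.
collar: 18.5 × 4.222 = 78.11 → 78.

cuff 30; right front 40; hood 108; collar 78.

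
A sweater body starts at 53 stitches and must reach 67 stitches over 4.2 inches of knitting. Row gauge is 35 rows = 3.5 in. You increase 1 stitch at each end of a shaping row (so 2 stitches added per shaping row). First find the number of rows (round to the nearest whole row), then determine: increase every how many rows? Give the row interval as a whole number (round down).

Increase every 6th row.

Rows = 4.2 × 10 = 42.0 → 42 rows.
Stitches to add: 14 → 7 shaping rows (at 2 st each).
42 / 7 = 6.00 → every 6 rows.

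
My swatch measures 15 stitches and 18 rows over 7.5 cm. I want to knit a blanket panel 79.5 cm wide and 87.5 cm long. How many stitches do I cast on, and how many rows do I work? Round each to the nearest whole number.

Stitch gauge = 15/7.5 = 2 sts/cm; 79.5 × 2 = 159.00 → 159 sts.
Row gauge = 18/7.5 = 2.4 rows/cm; 87.5 × 2.4 = 210.00 → 210 rows.

Cast on 159 stitches and work 210 rows.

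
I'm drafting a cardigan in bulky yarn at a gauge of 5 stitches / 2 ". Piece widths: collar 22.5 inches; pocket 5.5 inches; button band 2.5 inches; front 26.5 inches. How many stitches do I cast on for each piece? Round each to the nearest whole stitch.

Rate = 5/2 = 2.5 sts per in.
collar: 22.5 × 2.5 = 56.25 → 56.
pocket: 5.5 × 2.5 = 13.75 → 14.
button band: 2.5 × 2.5 = 6.25 → 6.
front: 26.5 × 2.5 = 66.25 → 66.

collar 56; pocket 14; button band 6; front 66.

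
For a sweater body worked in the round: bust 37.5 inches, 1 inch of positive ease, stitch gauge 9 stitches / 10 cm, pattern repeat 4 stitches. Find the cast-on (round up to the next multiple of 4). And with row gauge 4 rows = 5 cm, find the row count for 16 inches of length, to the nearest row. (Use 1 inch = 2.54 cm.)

Finished = 37.5 + 1 = 38.5 inches.
38.5 inches × 2.54 = 97.79 cm.
9/10 = 0.9 sts per cm; 97.79 × 0.9 = 88.01 sts.
Next multiple of 4 → 92.
16 inches = 40.64 cm; × 0.8 = 32.51 → 33 rows.

Cast on 92 stitches; work 33 rows.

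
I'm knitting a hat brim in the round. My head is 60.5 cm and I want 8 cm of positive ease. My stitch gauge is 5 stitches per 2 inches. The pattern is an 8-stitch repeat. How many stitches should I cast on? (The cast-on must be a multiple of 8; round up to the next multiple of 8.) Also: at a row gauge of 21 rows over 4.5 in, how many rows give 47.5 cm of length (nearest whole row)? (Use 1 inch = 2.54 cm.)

Cast on 72 stitches; work 87 rows.

Finished = 60.5 + 8 = 68.5 cm.
68.5 cm × 1/2.54 = 26.97 inches.
5/2 = 2.5 sts per in; 26.97 × 2.5 = 67.42 sts.
Next multiple of 8 → 72.
47.5 cm = 18.70 inches; × 4.667 = 87.27 → 87 rows.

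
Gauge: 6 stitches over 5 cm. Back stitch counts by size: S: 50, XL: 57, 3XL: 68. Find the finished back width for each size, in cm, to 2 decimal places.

S 41.67 cm; XL 47.50 cm; 3XL 56.67 cm.

6/5 = 1.2 sts per cm.
S: 50 / 1.2 = 41.667 → 41.67 cm.
XL: 57 / 1.2 = 47.500 → 47.50 cm.
3XL: 68 / 1.2 = 56.667 → 56.67 cm.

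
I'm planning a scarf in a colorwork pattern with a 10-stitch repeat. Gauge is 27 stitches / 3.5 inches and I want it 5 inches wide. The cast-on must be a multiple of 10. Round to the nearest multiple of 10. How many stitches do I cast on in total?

40 stitches.

27 / 3.5 = 7.714 sts per inch.
5 × 7.714 = 38.57 sts.
Nearest multiple of 10: 40.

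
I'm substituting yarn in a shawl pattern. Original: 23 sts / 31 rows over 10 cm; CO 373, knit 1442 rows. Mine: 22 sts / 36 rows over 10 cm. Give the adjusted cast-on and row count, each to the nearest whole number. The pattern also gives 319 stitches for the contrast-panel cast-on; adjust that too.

Stitches: 373 × 22/23 = 356.78 → 357.
Rows: 1442 × 36/31 = 1674.58 → 1675.
contrast-panel cast-on: 319 × 22/23 = 305.13 → 305.

Cast on 357 stitches; work 1675 rows; contrast-panel cast-on 305 stitches.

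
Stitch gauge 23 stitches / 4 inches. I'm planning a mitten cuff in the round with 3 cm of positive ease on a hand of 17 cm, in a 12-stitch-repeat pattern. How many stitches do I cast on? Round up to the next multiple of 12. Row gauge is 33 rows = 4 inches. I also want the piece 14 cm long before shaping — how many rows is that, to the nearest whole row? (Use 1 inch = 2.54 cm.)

Cast on 48 stitches; work 45 rows.

Finished = 17 + 3 = 20 cm.
20 cm × 1/2.54 = 7.87 inches.
23/4 = 5.75 sts per in; 7.87 × 5.75 = 45.28 sts.
Next multiple of 12 → 48.
14 cm = 5.51 inches; × 8.25 = 45.47 → 45 rows.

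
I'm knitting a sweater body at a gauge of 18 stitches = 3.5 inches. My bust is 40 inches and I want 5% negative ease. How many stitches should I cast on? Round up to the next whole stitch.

Finished = 40 × 0.95 = 38.00 in.
18 / 3.5 = 5.143 sts per inch.
38.00 × 5.143 = 195.43 sts.
→ 196 sts.

196 stitches.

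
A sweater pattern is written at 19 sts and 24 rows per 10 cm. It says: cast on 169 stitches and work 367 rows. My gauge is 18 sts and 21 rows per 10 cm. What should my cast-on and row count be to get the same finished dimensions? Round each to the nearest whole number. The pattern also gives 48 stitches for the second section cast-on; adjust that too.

Stitches: 169 × 18/19 = 160.11 → 160.
Rows: 367 × 21/24 = 321.12 → 321.
second section cast-on: 48 × 18/19 = 45.47 → 45.

Cast on 160 stitches; work 321 rows; second section cast-on 45 stitches.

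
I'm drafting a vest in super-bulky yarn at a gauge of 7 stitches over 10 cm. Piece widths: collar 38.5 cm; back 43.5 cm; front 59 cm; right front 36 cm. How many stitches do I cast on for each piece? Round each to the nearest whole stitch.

Rate = 7/10 = 0.7 sts per cm.
collar: 38.5 × 0.7 = 26.95 → 27.
back: 43.5 × 0.7 = 30.45 → 30.
front: 59 × 0.7 = 41.30 → 41.
right front: 36 × 0.7 = 25.20 → 25.

collar 27; back 30; front 41; right front 25.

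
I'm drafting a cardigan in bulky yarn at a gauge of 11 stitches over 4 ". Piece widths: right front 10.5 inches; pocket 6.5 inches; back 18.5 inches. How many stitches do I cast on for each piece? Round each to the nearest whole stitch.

Rate = 11/4 = 2.75 sts per in.
right front: 10.5 × 2.75 = 28.88 → 29.
pocket: 6.5 × 2.75 = 17.88 → 18.
back: 18.5 × 2.75 = 50.88 → 51.

right front 29; pocket 18; back 51.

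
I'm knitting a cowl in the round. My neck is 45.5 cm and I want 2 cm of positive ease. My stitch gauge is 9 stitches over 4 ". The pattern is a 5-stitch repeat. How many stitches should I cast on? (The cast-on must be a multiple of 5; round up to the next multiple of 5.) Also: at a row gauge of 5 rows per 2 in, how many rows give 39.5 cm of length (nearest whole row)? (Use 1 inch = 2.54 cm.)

Finished = 45.5 + 2 = 47.5 cm.
47.5 cm × 1/2.54 = 18.70 inches.
9/4 = 2.25 sts per in; 18.70 × 2.25 = 42.08 sts.
Next multiple of 5 → 45.
39.5 cm = 15.55 inches; × 2.5 = 38.88 → 39 rows.

Cast on 45 stitches; work 39 rows.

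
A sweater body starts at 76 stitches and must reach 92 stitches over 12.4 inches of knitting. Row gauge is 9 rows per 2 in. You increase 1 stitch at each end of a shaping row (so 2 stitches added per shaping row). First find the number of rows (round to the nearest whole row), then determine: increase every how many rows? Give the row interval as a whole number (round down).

Increase every 7th row.

Rows = 12.4 × 4.5 = 55.8 → 56 rows.
Stitches to add: 16 → 8 shaping rows (at 2 st each).
56 / 8 = 7.00 → every 7 rows.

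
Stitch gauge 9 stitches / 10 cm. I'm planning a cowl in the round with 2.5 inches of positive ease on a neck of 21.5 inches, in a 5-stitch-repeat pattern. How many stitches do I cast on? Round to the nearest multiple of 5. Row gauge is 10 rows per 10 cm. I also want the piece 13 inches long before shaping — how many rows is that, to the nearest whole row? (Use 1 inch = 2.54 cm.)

Finished = 21.5 + 2.5 = 24 inches.
24 inches × 2.54 = 60.96 cm.
9/10 = 0.9 sts per cm; 60.96 × 0.9 = 54.86 sts.
Nearest multiple of 5 → 55.
13 inches = 33.02 cm; × 1 = 33.02 → 33 rows.

Cast on 55 stitches; work 33 rows.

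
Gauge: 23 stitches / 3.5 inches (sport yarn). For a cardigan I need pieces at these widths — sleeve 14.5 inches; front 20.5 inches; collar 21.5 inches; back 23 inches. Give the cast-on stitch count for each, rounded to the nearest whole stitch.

sleeve 95; front 135; collar 141; back 151.

Rate = 23/3.5 = 6.571 sts per in.
sleeve: 14.5 × 6.571 = 95.29 → 95.
front: 20.5 × 6.571 = 134.71 → 135.
collar: 21.5 × 6.571 = 141.29 → 141.
back: 23 × 6.571 = 151.14 → 151.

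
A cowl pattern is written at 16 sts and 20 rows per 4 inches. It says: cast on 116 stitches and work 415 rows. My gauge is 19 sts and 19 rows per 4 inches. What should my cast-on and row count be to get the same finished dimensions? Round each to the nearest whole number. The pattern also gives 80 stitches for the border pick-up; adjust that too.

Stitches: 116 × 19/16 = 137.75 → 138.
Rows: 415 × 19/20 = 394.25 → 394.
border pick-up: 80 × 19/16 = 95.00 → 95.

Cast on 138 stitches; work 394 rows; border pick-up 95 stitches.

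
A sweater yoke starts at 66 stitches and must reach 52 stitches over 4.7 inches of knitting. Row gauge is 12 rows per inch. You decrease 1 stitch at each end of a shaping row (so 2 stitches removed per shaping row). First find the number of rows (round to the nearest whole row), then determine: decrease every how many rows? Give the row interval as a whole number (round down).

Rows = 4.7 × 12 = 56.4 → 56 rows.
Stitches to remove: 14 → 7 shaping rows (at 2 st each).
56 / 7 = 8.00 → every 8 rows.

Decrease every 8th row.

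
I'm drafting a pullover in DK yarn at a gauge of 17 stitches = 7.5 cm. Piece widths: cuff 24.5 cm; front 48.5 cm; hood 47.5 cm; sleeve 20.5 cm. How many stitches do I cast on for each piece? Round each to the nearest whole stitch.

cuff 56; front 110; hood 108; sleeve 46.

Rate = 17/7.5 = 2.267 sts per cm.
cuff: 24.5 × 2.267 = 55.53 → 56.
front: 48.5 × 2.267 = 109.93 → 110.
hood: 47.5 × 2.267 = 107.67 → 108.
sleeve: 20.5 × 2.267 = 46.47 → 46.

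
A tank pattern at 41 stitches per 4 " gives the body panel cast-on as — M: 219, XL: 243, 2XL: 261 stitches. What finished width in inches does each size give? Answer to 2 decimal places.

M 21.37 inches; XL 23.71 inches; 2XL 25.46 inches.

41/4 = 10.25 sts per in.
M: 219 / 10.25 = 21.366 → 21.37 in.
XL: 243 / 10.25 = 23.707 → 23.71 in.
2XL: 261 / 10.25 = 25.463 → 25.46 in.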